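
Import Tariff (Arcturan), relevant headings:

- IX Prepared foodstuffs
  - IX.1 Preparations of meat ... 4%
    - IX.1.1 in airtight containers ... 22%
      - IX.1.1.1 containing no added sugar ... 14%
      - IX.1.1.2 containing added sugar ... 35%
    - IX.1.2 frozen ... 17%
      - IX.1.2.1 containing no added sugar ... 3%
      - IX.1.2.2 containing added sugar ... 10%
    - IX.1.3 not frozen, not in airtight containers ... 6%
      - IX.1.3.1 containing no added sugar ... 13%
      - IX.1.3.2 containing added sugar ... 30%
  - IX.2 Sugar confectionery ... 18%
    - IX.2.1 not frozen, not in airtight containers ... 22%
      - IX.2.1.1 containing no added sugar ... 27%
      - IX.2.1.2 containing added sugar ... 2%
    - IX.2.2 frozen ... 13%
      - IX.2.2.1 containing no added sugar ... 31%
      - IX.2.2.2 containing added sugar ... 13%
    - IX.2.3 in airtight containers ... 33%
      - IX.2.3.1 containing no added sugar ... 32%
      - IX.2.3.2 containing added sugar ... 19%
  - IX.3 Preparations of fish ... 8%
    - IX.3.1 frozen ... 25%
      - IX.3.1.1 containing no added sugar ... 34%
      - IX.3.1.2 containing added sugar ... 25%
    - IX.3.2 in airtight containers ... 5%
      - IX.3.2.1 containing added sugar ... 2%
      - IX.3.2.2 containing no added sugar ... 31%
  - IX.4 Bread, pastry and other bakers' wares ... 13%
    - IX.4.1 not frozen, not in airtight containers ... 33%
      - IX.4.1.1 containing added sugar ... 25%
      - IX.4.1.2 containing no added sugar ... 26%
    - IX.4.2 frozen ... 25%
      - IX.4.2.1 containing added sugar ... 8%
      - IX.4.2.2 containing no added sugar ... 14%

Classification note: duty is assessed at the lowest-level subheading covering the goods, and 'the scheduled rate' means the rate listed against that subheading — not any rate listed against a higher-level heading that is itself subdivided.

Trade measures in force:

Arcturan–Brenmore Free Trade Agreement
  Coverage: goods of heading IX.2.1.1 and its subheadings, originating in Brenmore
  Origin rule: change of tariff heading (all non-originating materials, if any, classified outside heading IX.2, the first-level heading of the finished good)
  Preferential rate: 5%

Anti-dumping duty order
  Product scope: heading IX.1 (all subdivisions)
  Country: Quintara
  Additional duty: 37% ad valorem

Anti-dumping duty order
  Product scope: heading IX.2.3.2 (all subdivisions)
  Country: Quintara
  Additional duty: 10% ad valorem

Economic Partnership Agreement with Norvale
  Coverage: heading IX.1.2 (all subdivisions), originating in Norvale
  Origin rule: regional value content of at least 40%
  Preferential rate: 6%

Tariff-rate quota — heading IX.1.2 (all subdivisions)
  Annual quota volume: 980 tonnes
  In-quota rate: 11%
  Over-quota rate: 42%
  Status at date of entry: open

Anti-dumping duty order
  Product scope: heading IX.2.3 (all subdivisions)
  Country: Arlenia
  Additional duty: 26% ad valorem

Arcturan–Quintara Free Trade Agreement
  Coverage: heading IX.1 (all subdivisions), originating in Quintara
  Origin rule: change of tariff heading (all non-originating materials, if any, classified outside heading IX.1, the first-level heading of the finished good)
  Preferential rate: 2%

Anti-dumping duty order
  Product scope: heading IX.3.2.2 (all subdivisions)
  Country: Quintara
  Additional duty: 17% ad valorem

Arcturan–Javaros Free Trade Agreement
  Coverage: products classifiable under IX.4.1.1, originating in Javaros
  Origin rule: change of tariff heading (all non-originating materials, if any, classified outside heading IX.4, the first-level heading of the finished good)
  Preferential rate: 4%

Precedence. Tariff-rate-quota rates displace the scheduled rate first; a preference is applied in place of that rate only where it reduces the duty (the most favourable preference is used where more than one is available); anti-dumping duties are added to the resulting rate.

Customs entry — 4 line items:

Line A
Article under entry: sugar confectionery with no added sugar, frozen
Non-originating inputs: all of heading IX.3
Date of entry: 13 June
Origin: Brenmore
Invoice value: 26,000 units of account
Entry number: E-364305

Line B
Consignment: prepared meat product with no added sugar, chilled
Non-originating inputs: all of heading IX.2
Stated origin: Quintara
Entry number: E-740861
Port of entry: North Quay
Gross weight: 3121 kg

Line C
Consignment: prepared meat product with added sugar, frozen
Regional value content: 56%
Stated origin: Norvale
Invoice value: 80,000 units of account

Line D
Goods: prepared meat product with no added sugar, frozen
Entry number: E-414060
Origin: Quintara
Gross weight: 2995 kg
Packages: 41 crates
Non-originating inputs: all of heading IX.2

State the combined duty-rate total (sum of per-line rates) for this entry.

115%

Line A: sugar confectionery → IX.2; frozen → IX.2.2; with no added sugar → IX.2.2.1. Scheduled 31%. Brenmore agreement on IX.2.1.1: IX.2.2.1 not covered. → 31%.
Line B: prepared meat product → IX.1; chilled → IX.1.3; with no added sugar → IX.1.3.1. Scheduled 13%. Quintara agreement on IX.1: CTH met → 2% available; preferential 2%; anti-dumping (Quintara, IX.1): +37%; total 2% + 37% = 39%. → 39%.
Line C: prepared meat product → IX.1; frozen → IX.1.2; with added sugar → IX.1.2.2. Scheduled 10%. quota on IX.1.2 open → in-quota 11%; Norvale agreement on IX.1.2: RVC ≥ 40% → 6% available; preferential 6%. → 6%.
Line D: prepared meat product → IX.1; frozen → IX.1.2; with no added sugar → IX.1.2.1. Scheduled 3%. quota on IX.1.2 open → in-quota 11%; Quintara agreement on IX.1: CTH met → 2% available; preferential 2%; anti-dumping (Quintara, IX.1): +37%; total 2% + 37% = 39%. → 39%.
Sum: 31% + 39% + 6% + 39% = 115%.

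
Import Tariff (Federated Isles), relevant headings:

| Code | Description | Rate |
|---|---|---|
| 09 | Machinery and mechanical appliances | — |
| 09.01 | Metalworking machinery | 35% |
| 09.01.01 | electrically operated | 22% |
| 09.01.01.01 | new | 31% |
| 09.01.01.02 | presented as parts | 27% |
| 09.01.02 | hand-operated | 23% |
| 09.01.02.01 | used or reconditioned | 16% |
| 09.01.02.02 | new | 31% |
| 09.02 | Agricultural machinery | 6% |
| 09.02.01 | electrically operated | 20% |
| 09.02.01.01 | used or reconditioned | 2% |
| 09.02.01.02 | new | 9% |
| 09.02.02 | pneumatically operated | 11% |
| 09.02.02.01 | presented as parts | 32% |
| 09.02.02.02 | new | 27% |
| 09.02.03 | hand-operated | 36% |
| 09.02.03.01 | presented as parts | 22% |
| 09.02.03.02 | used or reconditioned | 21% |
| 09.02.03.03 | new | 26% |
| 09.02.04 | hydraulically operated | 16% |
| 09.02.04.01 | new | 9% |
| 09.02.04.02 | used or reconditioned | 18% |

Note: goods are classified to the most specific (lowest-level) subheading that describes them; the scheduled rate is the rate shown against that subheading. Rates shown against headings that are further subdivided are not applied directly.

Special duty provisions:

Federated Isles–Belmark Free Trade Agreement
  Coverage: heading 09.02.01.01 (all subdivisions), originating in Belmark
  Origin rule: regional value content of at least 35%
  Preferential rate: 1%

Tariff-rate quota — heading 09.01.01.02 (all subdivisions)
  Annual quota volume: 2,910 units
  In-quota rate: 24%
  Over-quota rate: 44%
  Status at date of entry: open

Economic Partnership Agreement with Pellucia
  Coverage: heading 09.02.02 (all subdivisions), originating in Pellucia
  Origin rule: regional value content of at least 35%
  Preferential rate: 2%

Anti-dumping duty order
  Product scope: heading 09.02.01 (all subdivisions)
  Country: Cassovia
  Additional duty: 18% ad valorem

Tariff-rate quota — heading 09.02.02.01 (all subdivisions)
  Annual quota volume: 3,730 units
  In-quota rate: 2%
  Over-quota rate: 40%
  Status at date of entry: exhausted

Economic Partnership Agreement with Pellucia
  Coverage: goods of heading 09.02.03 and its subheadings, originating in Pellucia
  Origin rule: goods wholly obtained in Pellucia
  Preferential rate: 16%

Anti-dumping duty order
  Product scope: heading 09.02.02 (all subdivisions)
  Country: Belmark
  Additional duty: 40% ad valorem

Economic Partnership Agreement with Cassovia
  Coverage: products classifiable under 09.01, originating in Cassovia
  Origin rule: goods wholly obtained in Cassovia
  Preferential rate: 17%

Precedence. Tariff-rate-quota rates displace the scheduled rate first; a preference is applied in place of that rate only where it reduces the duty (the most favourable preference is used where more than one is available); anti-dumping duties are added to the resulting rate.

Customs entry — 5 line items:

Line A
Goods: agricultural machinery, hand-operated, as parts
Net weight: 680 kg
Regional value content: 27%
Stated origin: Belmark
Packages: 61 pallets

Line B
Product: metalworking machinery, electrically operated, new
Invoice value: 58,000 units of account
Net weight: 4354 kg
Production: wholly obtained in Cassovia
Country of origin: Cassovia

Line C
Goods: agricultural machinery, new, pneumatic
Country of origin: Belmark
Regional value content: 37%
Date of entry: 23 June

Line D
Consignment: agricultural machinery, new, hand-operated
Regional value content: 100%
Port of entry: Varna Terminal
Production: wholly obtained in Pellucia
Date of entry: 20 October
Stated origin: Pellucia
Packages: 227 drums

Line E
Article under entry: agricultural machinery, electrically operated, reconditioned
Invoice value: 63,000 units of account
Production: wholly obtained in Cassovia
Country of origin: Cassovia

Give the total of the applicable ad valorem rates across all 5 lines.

142%

Line A: agricultural → 09.02; hand-operated → 09.02.03; as parts → 09.02.03.01. Scheduled 22%. Belmark agreement on 09.02.01.01: 09.02.03.01 not covered. → 22%.
Line B: metalworking → 09.01; electrically operated → 09.01.01; new → 09.01.01.01. Scheduled 31%. Cassovia agreement on 09.01: wholly obtained → 17% available; preferential 17%. → 17%.
Line C: agricultural → 09.02; pneumatic → 09.02.02; new → 09.02.02.02. Scheduled 27%. Belmark agreement on 09.02.01.01: 09.02.02.02 not covered; anti-dumping (Belmark, 09.02.02): +40%; total 27% + 40% = 67%. → 67%.
Line D: agricultural → 09.02; hand-operated → 09.02.03; new → 09.02.03.03. Scheduled 26%. Pellucia agreement on 09.02.02: 09.02.03.03 not covered; Pellucia agreement on 09.02.03: wholly obtained → 16% available; preferential 16%. → 16%.
Line E: agricultural → 09.02; electrically operated → 09.02.01; reconditioned → 09.02.01.01. Scheduled 2%. Cassovia agreement on 09.01: 09.02.01.01 not covered; anti-dumping (Cassovia, 09.02.01): +18%; total 2% + 18% = 20%. → 20%.
Sum: 22% + 17% + 67% + 16% + 20% = 142%.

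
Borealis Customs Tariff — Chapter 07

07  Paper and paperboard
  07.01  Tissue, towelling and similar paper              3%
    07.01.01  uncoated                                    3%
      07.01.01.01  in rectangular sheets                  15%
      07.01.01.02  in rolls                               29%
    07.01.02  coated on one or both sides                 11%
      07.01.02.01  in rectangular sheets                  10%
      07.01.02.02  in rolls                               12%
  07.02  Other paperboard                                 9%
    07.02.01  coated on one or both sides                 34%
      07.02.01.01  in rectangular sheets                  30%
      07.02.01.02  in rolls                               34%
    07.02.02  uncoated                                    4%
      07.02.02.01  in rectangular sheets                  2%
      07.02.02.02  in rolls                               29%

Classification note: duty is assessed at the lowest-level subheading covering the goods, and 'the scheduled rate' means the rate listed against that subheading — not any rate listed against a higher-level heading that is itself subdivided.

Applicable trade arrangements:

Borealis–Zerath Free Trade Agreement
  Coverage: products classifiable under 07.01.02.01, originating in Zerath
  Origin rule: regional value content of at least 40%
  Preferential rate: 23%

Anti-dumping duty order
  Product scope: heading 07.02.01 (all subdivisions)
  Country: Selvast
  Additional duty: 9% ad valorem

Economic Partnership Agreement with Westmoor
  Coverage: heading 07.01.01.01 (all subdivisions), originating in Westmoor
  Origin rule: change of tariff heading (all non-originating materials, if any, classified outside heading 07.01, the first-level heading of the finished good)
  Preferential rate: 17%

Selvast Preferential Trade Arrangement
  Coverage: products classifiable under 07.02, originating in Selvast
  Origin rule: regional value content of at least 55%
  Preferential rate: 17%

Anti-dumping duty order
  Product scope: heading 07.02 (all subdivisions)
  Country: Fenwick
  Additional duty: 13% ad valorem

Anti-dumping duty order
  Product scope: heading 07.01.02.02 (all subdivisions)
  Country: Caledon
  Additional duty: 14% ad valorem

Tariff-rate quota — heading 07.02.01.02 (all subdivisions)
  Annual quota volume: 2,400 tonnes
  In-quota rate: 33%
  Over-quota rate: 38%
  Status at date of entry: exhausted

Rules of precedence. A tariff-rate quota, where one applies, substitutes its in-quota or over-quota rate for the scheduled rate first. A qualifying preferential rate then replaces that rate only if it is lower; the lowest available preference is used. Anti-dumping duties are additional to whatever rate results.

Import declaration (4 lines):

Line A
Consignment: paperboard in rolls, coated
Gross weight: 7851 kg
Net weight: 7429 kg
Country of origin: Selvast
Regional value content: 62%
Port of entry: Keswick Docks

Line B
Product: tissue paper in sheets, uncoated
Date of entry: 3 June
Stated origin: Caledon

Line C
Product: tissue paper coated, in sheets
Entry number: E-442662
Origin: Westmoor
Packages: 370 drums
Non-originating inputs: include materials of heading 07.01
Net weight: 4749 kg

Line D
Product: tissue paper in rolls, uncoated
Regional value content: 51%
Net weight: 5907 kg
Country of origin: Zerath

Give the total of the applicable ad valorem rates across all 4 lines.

Line A: paperboard → 07.02; coated → 07.02.01; in rolls → 07.02.01.02. Scheduled 34%. quota on 07.02.01.02 exhausted → over-quota 38%; Selvast agreement on 07.02: RVC ≥ 55% → 17% available; preferential 17%; anti-dumping (Selvast, 07.02.01): +9%; total 17% + 9% = 26%. → 26%.
Line B: tissue paper → 07.01; uncoated → 07.01.01; in sheets → 07.01.01.01. Scheduled 15%. No special measure applies. → 15%.
Line C: tissue paper → 07.01; coated → 07.01.02; in sheets → 07.01.02.01. Scheduled 10%. Westmoor agreement on 07.01.01.01: 07.01.02.01 not covered. → 10%.
Line D: tissue paper → 07.01; uncoated → 07.01.01; in rolls → 07.01.01.02. Scheduled 29%. Zerath agreement on 07.01.02.01: 07.01.01.02 not covered. → 29%.
Sum: 26% + 15% + 10% + 29% = 80%.

80%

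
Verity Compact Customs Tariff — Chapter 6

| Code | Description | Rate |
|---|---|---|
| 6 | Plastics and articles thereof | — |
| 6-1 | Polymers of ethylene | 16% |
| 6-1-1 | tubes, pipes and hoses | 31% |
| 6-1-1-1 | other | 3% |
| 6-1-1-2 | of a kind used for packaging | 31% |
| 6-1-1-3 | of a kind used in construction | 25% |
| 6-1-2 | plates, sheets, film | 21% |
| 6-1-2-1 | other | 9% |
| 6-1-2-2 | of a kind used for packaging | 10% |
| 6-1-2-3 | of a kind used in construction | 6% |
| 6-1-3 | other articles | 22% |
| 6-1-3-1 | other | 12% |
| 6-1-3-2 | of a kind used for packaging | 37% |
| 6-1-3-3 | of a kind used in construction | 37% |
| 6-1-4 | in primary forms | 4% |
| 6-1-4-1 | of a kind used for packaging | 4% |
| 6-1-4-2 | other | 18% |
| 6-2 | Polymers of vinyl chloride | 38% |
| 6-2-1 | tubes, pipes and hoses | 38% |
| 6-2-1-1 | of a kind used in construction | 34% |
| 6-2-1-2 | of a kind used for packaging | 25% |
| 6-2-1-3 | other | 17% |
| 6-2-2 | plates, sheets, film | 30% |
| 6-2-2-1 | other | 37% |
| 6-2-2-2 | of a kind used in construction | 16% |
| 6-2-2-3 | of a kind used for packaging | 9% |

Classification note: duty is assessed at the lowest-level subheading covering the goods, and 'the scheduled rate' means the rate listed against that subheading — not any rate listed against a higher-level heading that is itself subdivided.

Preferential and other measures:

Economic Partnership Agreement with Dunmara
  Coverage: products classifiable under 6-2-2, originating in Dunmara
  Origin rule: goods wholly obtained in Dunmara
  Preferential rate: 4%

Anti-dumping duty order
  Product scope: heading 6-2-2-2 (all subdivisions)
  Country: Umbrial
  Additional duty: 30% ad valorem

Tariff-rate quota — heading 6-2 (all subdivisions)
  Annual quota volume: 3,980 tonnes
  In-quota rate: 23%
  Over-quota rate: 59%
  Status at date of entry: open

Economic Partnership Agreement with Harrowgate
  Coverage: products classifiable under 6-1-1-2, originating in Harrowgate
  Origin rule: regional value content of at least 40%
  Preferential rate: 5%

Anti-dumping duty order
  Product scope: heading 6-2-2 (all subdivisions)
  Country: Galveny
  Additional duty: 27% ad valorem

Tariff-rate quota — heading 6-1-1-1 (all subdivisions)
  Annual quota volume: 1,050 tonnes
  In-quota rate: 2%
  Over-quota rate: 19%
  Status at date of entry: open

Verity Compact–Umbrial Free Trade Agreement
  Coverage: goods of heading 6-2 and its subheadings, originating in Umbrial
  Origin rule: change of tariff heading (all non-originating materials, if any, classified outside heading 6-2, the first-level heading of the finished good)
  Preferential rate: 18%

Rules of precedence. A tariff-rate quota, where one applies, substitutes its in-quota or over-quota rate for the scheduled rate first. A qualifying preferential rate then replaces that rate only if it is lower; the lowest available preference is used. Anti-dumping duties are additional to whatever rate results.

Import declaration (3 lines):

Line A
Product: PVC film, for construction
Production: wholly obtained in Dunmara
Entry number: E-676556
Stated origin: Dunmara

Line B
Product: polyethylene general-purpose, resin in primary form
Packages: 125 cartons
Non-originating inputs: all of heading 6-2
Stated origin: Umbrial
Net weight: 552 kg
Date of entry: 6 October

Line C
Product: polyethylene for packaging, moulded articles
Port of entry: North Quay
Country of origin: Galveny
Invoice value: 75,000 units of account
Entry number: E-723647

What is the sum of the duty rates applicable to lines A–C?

59%

Line A: PVC → 6-2; film → 6-2-2; for construction → 6-2-2-2. Scheduled 16%. quota on 6-2 open → in-quota 23%; Dunmara agreement on 6-2-2: wholly obtained → 4% available; preferential 4%. → 4%.
Line B: polyethylene → 6-1; resin in primary form → 6-1-4; general-purpose → 6-1-4-2. Scheduled 18%. Umbrial agreement on 6-2: 6-1-4-2 not covered. → 18%.
Line C: polyethylene → 6-1; moulded articles → 6-1-3; for packaging → 6-1-3-2. Scheduled 37%. No special measure applies. → 37%.
Sum: 4% + 18% + 37% = 59%.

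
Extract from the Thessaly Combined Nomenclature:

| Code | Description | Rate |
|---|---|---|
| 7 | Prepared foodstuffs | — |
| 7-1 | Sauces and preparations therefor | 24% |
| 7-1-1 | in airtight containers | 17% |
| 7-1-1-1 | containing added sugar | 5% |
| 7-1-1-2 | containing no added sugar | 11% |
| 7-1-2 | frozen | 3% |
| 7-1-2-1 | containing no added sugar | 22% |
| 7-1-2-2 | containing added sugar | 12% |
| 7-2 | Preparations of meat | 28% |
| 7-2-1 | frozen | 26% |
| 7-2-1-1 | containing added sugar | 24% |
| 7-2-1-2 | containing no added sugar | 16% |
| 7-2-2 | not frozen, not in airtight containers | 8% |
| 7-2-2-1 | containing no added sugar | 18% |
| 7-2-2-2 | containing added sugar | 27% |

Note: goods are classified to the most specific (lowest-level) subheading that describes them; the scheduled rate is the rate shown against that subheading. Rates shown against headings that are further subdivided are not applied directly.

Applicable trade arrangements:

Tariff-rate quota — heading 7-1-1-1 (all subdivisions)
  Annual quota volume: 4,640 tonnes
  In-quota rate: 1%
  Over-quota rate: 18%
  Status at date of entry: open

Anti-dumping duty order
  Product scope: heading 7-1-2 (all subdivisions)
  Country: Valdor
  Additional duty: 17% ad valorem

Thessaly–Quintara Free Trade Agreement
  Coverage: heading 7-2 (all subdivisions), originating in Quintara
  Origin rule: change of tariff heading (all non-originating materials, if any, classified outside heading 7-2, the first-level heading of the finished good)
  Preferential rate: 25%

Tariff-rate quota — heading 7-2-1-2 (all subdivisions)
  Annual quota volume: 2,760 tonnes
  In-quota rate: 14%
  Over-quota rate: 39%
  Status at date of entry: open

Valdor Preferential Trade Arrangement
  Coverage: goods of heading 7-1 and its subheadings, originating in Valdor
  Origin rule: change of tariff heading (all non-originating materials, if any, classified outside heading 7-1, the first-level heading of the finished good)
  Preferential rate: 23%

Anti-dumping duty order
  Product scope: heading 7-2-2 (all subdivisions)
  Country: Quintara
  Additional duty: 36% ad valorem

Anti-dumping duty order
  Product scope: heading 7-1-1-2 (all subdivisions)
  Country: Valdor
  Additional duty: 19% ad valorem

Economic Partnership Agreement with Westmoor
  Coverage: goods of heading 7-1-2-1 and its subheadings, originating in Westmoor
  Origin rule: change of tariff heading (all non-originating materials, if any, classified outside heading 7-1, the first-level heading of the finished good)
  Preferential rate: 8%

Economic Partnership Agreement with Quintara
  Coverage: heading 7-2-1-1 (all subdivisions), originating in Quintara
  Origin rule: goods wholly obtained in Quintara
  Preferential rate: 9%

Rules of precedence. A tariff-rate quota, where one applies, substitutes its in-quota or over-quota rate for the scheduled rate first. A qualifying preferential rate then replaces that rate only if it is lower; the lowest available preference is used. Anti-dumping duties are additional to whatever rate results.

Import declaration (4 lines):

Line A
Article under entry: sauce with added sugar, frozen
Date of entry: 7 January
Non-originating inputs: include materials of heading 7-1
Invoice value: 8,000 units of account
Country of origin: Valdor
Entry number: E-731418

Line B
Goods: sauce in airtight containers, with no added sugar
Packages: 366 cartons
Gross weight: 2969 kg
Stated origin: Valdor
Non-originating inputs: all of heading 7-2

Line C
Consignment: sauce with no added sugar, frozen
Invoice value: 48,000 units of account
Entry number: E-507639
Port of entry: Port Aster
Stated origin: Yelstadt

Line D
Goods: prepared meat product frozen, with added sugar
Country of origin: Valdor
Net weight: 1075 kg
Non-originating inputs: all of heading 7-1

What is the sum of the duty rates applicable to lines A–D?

Line A: sauce → 7-1; frozen → 7-1-2; with added sugar → 7-1-2-2. Scheduled 12%. Valdor agreement on 7-1: CTH not met; anti-dumping (Valdor, 7-1-2): +17%; total 12% + 17% = 29%. → 29%.
Line B: sauce → 7-1; in airtight containers → 7-1-1; with no added sugar → 7-1-1-2. Scheduled 11%. Valdor agreement on 7-1: CTH met → 23% available; preference 23% not lower than 11% → no reduction; anti-dumping (Valdor, 7-1-1-2): +19%; total 11% + 19% = 30%. → 30%.
Line C: sauce → 7-1; frozen → 7-1-2; with no added sugar → 7-1-2-1. Scheduled 22%. No special measure applies. → 22%.
Line D: prepared meat product → 7-2; frozen → 7-2-1; with added sugar → 7-2-1-1. Scheduled 24%. Valdor agreement on 7-1: 7-2-1-1 not covered. → 24%.
Sum: 29% + 30% + 22% + 24% = 105%.

105%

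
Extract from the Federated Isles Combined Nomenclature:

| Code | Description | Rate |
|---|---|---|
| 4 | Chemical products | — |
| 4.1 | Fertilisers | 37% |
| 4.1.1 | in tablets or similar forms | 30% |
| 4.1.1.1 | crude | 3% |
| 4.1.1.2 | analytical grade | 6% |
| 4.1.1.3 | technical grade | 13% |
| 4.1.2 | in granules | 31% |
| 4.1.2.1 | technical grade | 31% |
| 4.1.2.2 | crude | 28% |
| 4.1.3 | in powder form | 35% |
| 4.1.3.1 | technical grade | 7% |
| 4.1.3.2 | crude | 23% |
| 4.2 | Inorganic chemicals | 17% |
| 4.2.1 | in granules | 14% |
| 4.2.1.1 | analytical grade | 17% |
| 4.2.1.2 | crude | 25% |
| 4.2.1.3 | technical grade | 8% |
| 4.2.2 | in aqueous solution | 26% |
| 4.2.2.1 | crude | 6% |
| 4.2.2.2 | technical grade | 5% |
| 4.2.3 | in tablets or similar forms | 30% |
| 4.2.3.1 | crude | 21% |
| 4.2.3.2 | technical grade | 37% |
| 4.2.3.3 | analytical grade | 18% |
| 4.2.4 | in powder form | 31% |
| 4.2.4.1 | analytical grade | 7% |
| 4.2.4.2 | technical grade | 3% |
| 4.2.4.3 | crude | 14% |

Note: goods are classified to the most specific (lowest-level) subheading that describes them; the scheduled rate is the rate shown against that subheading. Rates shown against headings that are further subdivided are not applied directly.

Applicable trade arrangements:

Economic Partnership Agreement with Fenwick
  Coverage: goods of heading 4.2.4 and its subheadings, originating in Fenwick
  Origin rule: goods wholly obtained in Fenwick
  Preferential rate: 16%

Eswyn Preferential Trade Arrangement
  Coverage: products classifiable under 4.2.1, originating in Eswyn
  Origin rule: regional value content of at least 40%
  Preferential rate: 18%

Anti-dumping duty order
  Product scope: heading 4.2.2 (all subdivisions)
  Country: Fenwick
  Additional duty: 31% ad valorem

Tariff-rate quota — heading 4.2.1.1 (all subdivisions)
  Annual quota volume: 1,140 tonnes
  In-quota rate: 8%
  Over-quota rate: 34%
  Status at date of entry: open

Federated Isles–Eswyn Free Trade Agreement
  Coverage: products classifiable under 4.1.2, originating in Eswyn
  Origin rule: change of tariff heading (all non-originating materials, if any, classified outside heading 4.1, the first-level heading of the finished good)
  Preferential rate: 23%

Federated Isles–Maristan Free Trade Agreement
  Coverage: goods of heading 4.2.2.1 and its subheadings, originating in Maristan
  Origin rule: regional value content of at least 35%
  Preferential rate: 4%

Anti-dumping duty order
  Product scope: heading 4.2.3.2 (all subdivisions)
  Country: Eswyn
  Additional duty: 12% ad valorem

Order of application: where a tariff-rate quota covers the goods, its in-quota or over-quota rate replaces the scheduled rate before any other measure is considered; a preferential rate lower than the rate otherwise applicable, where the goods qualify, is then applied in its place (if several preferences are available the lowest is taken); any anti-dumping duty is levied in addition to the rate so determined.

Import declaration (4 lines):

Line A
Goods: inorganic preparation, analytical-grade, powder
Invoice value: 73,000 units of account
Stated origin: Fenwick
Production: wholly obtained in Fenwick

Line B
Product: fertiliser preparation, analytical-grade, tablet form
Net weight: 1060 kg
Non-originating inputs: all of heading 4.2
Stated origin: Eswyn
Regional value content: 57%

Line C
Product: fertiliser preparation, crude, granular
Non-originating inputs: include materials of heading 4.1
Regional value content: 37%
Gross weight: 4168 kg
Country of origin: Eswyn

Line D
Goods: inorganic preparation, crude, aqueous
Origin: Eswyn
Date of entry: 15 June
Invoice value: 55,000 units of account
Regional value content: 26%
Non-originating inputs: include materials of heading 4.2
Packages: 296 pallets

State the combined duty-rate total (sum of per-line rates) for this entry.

47%

Line A: inorganic → 4.2; powder → 4.2.4; analytical-grade → 4.2.4.1. Scheduled 7%. Fenwick agreement on 4.2.4: wholly obtained → 16% available; preference 16% not lower than 7% → no reduction. → 7%.
Line B: fertiliser → 4.1; tablet form → 4.1.1; analytical-grade → 4.1.1.2. Scheduled 6%. Eswyn agreement on 4.2.1: 4.1.1.2 not covered; Eswyn agreement on 4.1.2: 4.1.1.2 not covered. → 6%.
Line C: fertiliser → 4.1; granular → 4.1.2; crude → 4.1.2.2. Scheduled 28%. Eswyn agreement on 4.2.1: 4.1.2.2 not covered; Eswyn agreement on 4.1.2: CTH not met. → 28%.
Line D: inorganic → 4.2; aqueous → 4.2.2; crude → 4.2.2.1. Scheduled 6%. Eswyn agreement on 4.2.1: 4.2.2.1 not covered; Eswyn agreement on 4.1.2: 4.2.2.1 not covered. → 6%.
Sum: 7% + 6% + 28% + 6% = 47%.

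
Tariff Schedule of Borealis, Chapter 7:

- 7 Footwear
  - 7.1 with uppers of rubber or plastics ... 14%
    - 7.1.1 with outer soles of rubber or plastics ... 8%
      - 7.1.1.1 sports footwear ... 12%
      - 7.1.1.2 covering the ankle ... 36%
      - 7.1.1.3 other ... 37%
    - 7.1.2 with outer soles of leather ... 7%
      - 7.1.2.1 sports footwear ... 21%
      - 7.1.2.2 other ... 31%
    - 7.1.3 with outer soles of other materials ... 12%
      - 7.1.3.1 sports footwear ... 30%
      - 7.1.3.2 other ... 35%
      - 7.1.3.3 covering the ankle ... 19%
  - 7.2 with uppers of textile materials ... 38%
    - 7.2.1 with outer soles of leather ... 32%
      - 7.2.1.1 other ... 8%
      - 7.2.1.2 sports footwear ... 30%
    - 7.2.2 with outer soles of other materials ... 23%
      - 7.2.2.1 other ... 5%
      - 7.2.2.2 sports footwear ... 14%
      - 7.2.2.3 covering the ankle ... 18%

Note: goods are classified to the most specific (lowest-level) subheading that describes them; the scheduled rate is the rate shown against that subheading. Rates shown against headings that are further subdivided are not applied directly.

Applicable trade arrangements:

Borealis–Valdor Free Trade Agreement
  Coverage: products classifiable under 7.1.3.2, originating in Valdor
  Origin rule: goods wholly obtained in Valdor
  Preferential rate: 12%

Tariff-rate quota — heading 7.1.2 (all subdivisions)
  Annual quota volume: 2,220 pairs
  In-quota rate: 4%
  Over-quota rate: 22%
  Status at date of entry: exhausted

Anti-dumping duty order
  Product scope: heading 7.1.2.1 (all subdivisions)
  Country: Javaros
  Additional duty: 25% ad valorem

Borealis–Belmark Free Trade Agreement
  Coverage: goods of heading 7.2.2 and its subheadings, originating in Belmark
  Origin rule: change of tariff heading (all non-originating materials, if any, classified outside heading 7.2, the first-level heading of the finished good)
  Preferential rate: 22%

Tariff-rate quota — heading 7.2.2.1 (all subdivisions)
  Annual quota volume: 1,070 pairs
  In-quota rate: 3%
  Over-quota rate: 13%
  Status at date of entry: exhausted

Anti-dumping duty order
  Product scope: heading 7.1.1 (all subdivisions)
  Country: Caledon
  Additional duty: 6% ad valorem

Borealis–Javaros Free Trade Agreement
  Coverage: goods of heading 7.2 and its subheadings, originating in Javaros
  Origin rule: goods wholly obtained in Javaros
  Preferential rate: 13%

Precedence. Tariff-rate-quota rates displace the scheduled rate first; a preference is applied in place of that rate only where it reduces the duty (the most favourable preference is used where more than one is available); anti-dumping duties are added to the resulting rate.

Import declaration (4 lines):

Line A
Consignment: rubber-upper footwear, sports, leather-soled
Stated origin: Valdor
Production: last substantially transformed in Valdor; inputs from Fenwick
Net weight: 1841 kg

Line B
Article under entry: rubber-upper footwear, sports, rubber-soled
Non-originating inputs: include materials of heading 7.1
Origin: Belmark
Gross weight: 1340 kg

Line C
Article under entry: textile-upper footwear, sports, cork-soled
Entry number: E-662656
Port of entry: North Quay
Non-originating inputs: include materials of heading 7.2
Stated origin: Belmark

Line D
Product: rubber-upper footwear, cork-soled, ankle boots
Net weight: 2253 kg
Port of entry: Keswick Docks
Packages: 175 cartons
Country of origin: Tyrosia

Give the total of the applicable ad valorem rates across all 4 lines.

67%

Line A: rubber-upper → 7.1; leather-soled → 7.1.2; sports → 7.1.2.1. Scheduled 21%. quota on 7.1.2 exhausted → over-quota 22%; Valdor agreement on 7.1.3.2: 7.1.2.1 not covered. → 22%.
Line B: rubber-upper → 7.1; rubber-soled → 7.1.1; sports → 7.1.1.1. Scheduled 12%. Belmark agreement on 7.2.2: 7.1.1.1 not covered. → 12%.
Line C: textile-upper → 7.2; cork-soled → 7.2.2; sports → 7.2.2.2. Scheduled 14%. Belmark agreement on 7.2.2: CTH not met. → 14%.
Line D: rubber-upper → 7.1; cork-soled → 7.1.3; ankle boots → 7.1.3.3. Scheduled 19%. No special measure applies. → 19%.
Sum: 22% + 12% + 14% + 19% = 67%.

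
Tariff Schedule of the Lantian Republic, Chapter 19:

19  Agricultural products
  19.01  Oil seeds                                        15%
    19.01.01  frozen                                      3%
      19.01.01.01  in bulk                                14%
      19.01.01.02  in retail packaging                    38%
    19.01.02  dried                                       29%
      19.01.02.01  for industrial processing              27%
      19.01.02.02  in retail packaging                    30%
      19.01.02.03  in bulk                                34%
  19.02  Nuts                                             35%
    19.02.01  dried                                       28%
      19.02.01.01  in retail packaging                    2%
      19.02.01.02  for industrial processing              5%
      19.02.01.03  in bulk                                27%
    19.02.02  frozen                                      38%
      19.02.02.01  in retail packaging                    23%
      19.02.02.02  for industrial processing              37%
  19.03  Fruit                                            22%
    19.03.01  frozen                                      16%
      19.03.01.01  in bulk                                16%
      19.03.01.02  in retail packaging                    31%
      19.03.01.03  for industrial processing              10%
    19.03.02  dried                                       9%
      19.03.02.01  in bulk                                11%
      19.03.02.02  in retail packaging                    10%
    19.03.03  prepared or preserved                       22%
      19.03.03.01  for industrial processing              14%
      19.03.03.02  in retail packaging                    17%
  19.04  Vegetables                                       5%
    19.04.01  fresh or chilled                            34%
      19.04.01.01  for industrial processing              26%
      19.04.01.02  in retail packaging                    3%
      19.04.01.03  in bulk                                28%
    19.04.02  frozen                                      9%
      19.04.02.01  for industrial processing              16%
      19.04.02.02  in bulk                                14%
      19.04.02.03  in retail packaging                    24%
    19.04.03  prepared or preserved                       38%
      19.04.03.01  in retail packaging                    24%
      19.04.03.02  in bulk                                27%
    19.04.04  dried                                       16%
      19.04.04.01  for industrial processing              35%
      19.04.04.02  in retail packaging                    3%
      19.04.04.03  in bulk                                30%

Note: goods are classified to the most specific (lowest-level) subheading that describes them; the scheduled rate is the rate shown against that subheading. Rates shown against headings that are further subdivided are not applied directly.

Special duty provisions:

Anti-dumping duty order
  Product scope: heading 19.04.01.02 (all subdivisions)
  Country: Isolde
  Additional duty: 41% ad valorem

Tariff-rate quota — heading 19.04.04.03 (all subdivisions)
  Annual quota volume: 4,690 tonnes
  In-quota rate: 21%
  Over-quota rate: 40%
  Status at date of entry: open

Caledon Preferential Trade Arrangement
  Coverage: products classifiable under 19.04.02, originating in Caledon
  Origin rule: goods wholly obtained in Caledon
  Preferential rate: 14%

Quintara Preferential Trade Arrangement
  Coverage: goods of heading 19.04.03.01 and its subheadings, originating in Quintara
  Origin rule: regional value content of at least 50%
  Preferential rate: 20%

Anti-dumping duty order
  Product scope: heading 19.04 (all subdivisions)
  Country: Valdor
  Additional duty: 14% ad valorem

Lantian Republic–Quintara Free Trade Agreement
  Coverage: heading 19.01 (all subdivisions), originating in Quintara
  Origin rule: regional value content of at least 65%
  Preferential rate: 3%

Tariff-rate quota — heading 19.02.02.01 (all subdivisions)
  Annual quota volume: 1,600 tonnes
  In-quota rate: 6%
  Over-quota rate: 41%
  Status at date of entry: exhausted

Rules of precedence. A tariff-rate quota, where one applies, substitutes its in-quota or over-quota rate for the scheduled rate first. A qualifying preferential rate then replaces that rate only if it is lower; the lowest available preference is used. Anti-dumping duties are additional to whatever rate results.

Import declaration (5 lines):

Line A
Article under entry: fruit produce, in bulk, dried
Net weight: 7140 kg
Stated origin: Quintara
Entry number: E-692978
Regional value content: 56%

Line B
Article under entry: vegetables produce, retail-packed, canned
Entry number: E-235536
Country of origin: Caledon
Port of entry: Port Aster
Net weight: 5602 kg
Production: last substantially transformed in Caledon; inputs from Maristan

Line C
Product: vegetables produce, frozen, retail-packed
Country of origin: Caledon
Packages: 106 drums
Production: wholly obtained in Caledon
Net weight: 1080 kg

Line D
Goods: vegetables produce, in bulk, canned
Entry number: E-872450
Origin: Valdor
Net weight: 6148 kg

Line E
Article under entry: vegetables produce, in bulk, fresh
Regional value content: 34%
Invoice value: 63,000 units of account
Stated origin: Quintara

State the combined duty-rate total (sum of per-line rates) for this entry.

118%

Line A: fruit → 19.03; dried → 19.03.02; in bulk → 19.03.02.01. Scheduled 11%. Quintara agreement on 19.04.03.01: 19.03.02.01 not covered; Quintara agreement on 19.01: 19.03.02.01 not covered. → 11%.
Line B: vegetables → 19.04; canned → 19.04.03; retail-packed → 19.04.03.01. Scheduled 24%. Caledon agreement on 19.04.02: 19.04.03.01 not covered. → 24%.
Line C: vegetables → 19.04; frozen → 19.04.02; retail-packed → 19.04.02.03. Scheduled 24%. Caledon agreement on 19.04.02: wholly obtained → 14% available; preferential 14%. → 14%.
Line D: vegetables → 19.04; canned → 19.04.03; in bulk → 19.04.03.02. Scheduled 27%. anti-dumping (Valdor, 19.04): +14%; total 27% + 14% = 41%. → 41%.
Line E: vegetables → 19.04; fresh → 19.04.01; in bulk → 19.04.01.03. Scheduled 28%. Quintara agreement on 19.04.03.01: 19.04.01.03 not covered; Quintara agreement on 19.01: 19.04.01.03 not covered. → 28%.
Sum: 11% + 24% + 14% + 41% + 28% = 118%.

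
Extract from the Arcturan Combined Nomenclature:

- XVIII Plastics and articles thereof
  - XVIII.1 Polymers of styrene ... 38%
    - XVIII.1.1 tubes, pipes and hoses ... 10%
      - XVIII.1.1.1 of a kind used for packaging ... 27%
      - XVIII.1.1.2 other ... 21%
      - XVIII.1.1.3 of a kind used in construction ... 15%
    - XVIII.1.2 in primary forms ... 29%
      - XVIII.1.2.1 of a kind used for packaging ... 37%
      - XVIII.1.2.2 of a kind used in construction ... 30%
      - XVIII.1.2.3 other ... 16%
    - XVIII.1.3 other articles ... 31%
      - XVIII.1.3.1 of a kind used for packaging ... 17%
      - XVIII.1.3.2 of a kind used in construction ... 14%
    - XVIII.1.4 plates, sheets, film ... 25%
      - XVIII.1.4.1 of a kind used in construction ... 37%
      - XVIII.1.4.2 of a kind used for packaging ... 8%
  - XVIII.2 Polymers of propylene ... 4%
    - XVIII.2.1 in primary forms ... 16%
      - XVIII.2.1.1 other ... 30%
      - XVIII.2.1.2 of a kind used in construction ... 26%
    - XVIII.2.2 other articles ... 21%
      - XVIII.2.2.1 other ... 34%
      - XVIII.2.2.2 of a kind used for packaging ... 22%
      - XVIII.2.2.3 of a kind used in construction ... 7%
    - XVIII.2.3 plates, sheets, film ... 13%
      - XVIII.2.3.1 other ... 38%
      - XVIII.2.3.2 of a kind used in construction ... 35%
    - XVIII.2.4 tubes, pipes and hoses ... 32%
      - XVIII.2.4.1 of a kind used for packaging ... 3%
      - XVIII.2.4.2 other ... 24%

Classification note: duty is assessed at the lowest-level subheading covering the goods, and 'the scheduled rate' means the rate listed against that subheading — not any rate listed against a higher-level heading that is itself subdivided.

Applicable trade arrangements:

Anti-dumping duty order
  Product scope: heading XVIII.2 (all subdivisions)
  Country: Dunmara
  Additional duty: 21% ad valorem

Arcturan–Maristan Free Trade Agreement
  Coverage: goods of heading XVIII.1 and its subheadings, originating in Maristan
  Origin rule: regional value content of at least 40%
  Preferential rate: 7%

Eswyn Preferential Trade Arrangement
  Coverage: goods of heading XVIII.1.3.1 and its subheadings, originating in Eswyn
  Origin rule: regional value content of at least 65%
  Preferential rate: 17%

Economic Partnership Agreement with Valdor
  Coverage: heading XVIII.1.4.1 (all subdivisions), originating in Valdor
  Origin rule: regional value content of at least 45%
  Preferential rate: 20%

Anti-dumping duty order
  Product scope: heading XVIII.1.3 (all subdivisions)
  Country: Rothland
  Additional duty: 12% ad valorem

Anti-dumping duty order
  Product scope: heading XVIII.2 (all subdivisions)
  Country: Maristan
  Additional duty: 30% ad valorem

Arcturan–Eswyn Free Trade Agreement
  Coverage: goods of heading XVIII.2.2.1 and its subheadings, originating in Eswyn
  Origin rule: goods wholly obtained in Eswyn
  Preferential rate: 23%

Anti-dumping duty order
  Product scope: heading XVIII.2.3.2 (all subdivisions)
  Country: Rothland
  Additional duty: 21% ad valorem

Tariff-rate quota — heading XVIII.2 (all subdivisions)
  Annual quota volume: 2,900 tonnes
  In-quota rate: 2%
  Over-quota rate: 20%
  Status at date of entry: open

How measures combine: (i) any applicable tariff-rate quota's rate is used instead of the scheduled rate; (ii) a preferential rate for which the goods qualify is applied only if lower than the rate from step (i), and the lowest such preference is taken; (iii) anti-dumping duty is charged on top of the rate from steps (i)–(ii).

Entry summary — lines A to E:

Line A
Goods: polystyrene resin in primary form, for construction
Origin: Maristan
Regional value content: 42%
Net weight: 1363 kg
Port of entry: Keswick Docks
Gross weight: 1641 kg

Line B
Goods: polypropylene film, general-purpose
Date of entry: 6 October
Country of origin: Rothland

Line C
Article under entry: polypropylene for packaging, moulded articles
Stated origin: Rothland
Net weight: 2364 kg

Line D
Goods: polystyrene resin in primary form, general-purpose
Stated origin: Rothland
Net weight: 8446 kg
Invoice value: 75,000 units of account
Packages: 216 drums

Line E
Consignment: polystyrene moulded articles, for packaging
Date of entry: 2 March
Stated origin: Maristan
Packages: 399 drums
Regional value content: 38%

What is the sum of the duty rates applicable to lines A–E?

44%

Line A: polystyrene → XVIII.1; resin in primary form → XVIII.1.2; for construction → XVIII.1.2.2. Scheduled 30%. Maristan agreement on XVIII.1: RVC ≥ 40% → 7% available; preferential 7%. → 7%.
Line B: polypropylene → XVIII.2; film → XVIII.2.3; general-purpose → XVIII.2.3.1. Scheduled 38%. quota on XVIII.2 open → in-quota 2%. → 2%.
Line C: polypropylene → XVIII.2; moulded articles → XVIII.2.2; for packaging → XVIII.2.2.2. Scheduled 22%. quota on XVIII.2 open → in-quota 2%. → 2%.
Line D: polystyrene → XVIII.1; resin in primary form → XVIII.1.2; general-purpose → XVIII.1.2.3. Scheduled 16%. No special measure applies. → 16%.
Line E: polystyrene → XVIII.1; moulded articles → XVIII.1.3; for packaging → XVIII.1.3.1. Scheduled 17%. Maristan agreement on XVIII.1: RVC < 40%. → 17%.
Sum: 7% + 2% + 2% + 16% + 17% = 44%.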